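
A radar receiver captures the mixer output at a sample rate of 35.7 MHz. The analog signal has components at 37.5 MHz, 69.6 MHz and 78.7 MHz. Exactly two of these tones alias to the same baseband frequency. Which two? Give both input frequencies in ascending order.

fs/2 = 17.85 MHz.
37.5 MHz mod fs = 1.8 MHz.
1.8 MHz ≤ fs/2 = 17.85 MHz, appears at 1.8 MHz.
69.6 MHz mod fs = 33.9 MHz.
33.9 MHz > fs/2 = 17.85 MHz, folds to fs − 33.9 MHz = 1.8 MHz.
78.7 MHz mod fs = 7.3 MHz.
7.3 MHz ≤ fs/2 = 17.85 MHz, appears at 7.3 MHz.
37.5 MHz and 69.6 MHz both map to 1.8 MHz.

37.5 MHz, 69.6 MHz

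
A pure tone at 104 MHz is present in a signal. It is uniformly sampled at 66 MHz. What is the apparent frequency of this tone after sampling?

28 MHz

104 MHz mod fs = 38 MHz.
38 MHz > fs/2 = 33 MHz, folds to fs − 38 MHz = 28 MHz.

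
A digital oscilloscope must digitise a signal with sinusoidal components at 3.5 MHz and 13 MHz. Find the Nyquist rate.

Highest-frequency component: 13 MHz.
Nyquist rate = 2 × 13 MHz = 26 MHz.

26 MHz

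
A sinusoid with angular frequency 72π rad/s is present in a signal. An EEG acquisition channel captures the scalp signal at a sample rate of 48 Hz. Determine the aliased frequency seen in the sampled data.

12 Hz

ω = 72π rad/s → f = ω/(2π) = 36 Hz.
36 Hz > fs/2 = 24 Hz, folds to fs − 36 Hz = 12 Hz.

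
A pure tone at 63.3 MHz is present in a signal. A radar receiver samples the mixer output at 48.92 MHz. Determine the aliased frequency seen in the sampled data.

14.38 MHz

63.3 MHz mod fs = 14.38 MHz.
14.38 MHz ≤ fs/2 = 24.46 MHz, appears at 14.38 MHz.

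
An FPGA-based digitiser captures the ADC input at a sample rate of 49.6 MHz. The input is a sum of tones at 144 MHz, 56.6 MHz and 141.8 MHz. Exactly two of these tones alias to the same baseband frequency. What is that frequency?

7 MHz

fs/2 = 24.8 MHz.
144 MHz mod fs = 44.8 MHz.
44.8 MHz > fs/2 = 24.8 MHz, folds to fs − 44.8 MHz = 4.8 MHz.
56.6 MHz mod fs = 7 MHz.
7 MHz ≤ fs/2 = 24.8 MHz, appears at 7 MHz.
141.8 MHz mod fs = 42.6 MHz.
42.6 MHz > fs/2 = 24.8 MHz, folds to fs − 42.6 MHz = 7 MHz.
56.6 MHz and 141.8 MHz both map to 7 MHz.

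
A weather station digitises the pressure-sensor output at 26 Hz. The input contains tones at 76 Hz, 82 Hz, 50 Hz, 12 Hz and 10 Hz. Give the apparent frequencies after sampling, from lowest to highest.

2 Hz, 4 Hz, 10 Hz, 12 Hz

fs/2 = 13 Hz.
76 Hz mod fs = 24 Hz.
24 Hz > fs/2 = 13 Hz, folds to fs − 24 Hz = 2 Hz.
82 Hz mod fs = 4 Hz.
4 Hz ≤ fs/2 = 13 Hz, appears at 4 Hz.
50 Hz mod fs = 24 Hz.
24 Hz > fs/2 = 13 Hz, folds to fs − 24 Hz = 2 Hz.
12 Hz ≤ fs/2 = 13 Hz, passes unchanged.
10 Hz ≤ fs/2 = 13 Hz, passes unchanged.
Distinct values: {2 Hz, 4 Hz, 10 Hz, 12 Hz}.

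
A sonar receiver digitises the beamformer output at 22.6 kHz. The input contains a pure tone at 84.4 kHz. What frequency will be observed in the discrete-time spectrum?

84.4 kHz mod fs = 16.6 kHz.
16.6 kHz > fs/2 = 11.3 kHz, folds to fs − 16.6 kHz = 6 kHz.

6 kHz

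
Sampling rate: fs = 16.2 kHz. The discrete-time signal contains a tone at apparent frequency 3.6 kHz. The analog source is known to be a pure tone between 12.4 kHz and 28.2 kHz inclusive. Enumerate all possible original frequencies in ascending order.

Frequencies that alias to 3.6 kHz are k·fs ± 3.6 kHz for integer k ≥ 0.
k=0: 3.6 kHz.
k=1: 12.6 kHz, 19.8 kHz.
k=2: 28.8 kHz, 36 kHz.
Within [12.4 kHz, 28.2 kHz]: 12.6 kHz, 19.8 kHz.

12.6 kHz, 19.8 kHz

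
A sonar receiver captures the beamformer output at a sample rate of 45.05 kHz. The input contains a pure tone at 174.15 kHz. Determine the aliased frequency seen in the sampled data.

174.15 kHz mod fs = 39 kHz.
39 kHz > fs/2 = 22.525 kHz, folds to fs − 39 kHz = 6.05 kHz.

6.05 kHz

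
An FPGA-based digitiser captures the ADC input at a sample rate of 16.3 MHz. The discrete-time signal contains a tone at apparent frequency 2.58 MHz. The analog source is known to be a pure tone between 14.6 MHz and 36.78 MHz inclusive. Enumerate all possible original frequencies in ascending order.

Frequencies that alias to 2.58 MHz are k·fs ± 2.58 MHz for integer k ≥ 0.
k=0: 2.58 MHz.
k=1: 13.72 MHz, 18.88 MHz.
k=2: 30.02 MHz, 35.18 MHz.
k=3: 46.32 MHz, 51.48 MHz.
Within [14.6 MHz, 36.78 MHz]: 18.88 MHz, 30.02 MHz, 35.18 MHz.

18.88 MHz, 30.02 MHz, 35.18 MHz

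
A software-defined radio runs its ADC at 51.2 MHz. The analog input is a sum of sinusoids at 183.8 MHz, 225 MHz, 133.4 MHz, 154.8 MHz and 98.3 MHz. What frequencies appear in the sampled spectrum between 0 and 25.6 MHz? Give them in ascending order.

1.2 MHz, 4.1 MHz, 20.2 MHz, 21 MHz

fs/2 = 25.6 MHz.
183.8 MHz mod fs = 30.2 MHz.
30.2 MHz > fs/2 = 25.6 MHz, folds to fs − 30.2 MHz = 21 MHz.
225 MHz mod fs = 20.2 MHz.
20.2 MHz ≤ fs/2 = 25.6 MHz, appears at 20.2 MHz.
133.4 MHz mod fs = 31 MHz.
31 MHz > fs/2 = 25.6 MHz, folds to fs − 31 MHz = 20.2 MHz.
154.8 MHz mod fs = 1.2 MHz.
1.2 MHz ≤ fs/2 = 25.6 MHz, appears at 1.2 MHz.
98.3 MHz mod fs = 47.1 MHz.
47.1 MHz > fs/2 = 25.6 MHz, folds to fs − 47.1 MHz = 4.1 MHz.
Distinct values: {1.2 MHz, 4.1 MHz, 20.2 MHz, 21 MHz}.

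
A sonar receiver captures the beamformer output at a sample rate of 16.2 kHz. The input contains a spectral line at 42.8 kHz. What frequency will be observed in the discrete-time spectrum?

42.8 kHz mod fs = 10.4 kHz.
10.4 kHz > fs/2 = 8.1 kHz, folds to fs − 10.4 kHz = 5.8 kHz.

5.8 kHz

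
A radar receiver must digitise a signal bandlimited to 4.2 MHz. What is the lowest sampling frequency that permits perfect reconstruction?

8.4 MHz

Nyquist rate = 2 × 4.2 MHz = 8.4 MHz.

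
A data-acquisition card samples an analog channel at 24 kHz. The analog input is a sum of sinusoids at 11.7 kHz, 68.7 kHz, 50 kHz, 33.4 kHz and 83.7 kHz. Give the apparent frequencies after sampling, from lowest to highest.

2 kHz, 3.3 kHz, 9.4 kHz, 11.7 kHz

fs/2 = 12 kHz.
11.7 kHz ≤ fs/2 = 12 kHz, passes unchanged.
68.7 kHz mod fs = 20.7 kHz.
20.7 kHz > fs/2 = 12 kHz, folds to fs − 20.7 kHz = 3.3 kHz.
50 kHz mod fs = 2 kHz.
2 kHz ≤ fs/2 = 12 kHz, appears at 2 kHz.
33.4 kHz mod fs = 9.4 kHz.
9.4 kHz ≤ fs/2 = 12 kHz, appears at 9.4 kHz.
83.7 kHz mod fs = 11.7 kHz.
11.7 kHz ≤ fs/2 = 12 kHz, appears at 11.7 kHz.
Distinct values: {2 kHz, 3.3 kHz, 9.4 kHz, 11.7 kHz}.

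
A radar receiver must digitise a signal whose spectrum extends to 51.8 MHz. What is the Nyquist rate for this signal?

Nyquist rate = 2 × 51.8 MHz = 103.6 MHz.

103.6 MHz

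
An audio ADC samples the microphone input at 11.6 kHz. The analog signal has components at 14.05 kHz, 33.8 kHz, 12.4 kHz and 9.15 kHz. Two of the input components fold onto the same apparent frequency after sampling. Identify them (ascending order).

9.15 kHz, 14.05 kHz

fs/2 = 5.8 kHz.
14.05 kHz mod fs = 2.45 kHz.
2.45 kHz ≤ fs/2 = 5.8 kHz, appears at 2.45 kHz.
33.8 kHz mod fs = 10.6 kHz.
10.6 kHz > fs/2 = 5.8 kHz, folds to fs − 10.6 kHz = 1 kHz.
12.4 kHz mod fs = 0.8 kHz.
0.8 kHz ≤ fs/2 = 5.8 kHz, appears at 0.8 kHz.
9.15 kHz > fs/2 = 5.8 kHz, folds to fs − 9.15 kHz = 2.45 kHz.
9.15 kHz and 14.05 kHz both map to 2.45 kHz.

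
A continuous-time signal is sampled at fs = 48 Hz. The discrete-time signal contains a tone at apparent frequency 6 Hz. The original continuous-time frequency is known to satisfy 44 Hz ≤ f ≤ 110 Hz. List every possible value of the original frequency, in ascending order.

54 Hz, 90 Hz, 102 Hz

Frequencies that alias to 6 Hz are k·fs ± 6 Hz for integer k ≥ 0.
k=0: 6 Hz.
k=1: 42 Hz, 54 Hz.
k=2: 90 Hz, 102 Hz.
k=3: 138 Hz, 150 Hz.
Within [44 Hz, 110 Hz]: 54 Hz, 90 Hz, 102 Hz.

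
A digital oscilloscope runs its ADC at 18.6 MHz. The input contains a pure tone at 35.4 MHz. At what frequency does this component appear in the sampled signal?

1.8 MHz

35.4 MHz mod fs = 16.8 MHz.
16.8 MHz > fs/2 = 9.3 MHz, folds to fs − 16.8 MHz = 1.8 MHz.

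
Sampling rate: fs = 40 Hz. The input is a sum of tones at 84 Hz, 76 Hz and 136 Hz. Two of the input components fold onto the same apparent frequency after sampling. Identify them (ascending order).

fs/2 = 20 Hz.
84 Hz mod fs = 4 Hz.
4 Hz ≤ fs/2 = 20 Hz, appears at 4 Hz.
76 Hz mod fs = 36 Hz.
36 Hz > fs/2 = 20 Hz, folds to fs − 36 Hz = 4 Hz.
136 Hz mod fs = 16 Hz.
16 Hz ≤ fs/2 = 20 Hz, appears at 16 Hz.
76 Hz and 84 Hz both map to 4 Hz.

76 Hz, 84 Hz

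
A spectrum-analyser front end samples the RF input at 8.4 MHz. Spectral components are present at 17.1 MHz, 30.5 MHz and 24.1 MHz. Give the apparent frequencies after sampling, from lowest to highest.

fs/2 = 4.2 MHz.
17.1 MHz mod fs = 0.3 MHz.
0.3 MHz ≤ fs/2 = 4.2 MHz, appears at 0.3 MHz.
30.5 MHz mod fs = 5.3 MHz.
5.3 MHz > fs/2 = 4.2 MHz, folds to fs − 5.3 MHz = 3.1 MHz.
24.1 MHz mod fs = 7.3 MHz.
7.3 MHz > fs/2 = 4.2 MHz, folds to fs − 7.3 MHz = 1.1 MHz.
Distinct values: {0.3 MHz, 1.1 MHz, 3.1 MHz}.

0.3 MHz, 1.1 MHz, 3.1 MHz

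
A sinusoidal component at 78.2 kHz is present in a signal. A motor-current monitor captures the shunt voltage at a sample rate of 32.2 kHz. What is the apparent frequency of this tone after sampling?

78.2 kHz mod fs = 13.8 kHz.
13.8 kHz ≤ fs/2 = 16.1 kHz, appears at 13.8 kHz.

13.8 kHz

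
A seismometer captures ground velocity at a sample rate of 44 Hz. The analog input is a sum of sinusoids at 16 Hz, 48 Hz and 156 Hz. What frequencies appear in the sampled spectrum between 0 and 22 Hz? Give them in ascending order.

fs/2 = 22 Hz.
16 Hz ≤ fs/2 = 22 Hz, passes unchanged.
48 Hz mod fs = 4 Hz.
4 Hz ≤ fs/2 = 22 Hz, appears at 4 Hz.
156 Hz mod fs = 24 Hz.
24 Hz > fs/2 = 22 Hz, folds to fs − 24 Hz = 20 Hz.
Distinct values: {4 Hz, 16 Hz, 20 Hz}.

4 Hz, 16 Hz, 20 Hz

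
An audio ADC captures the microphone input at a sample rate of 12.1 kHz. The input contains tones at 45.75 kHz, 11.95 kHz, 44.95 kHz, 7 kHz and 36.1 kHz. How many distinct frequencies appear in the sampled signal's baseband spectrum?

fs/2 = 6.05 kHz.
45.75 kHz mod fs = 9.45 kHz.
9.45 kHz > fs/2 = 6.05 kHz, folds to fs − 9.45 kHz = 2.65 kHz.
11.95 kHz > fs/2 = 6.05 kHz, folds to fs − 11.95 kHz = 0.15 kHz.
44.95 kHz mod fs = 8.65 kHz.
8.65 kHz > fs/2 = 6.05 kHz, folds to fs − 8.65 kHz = 3.45 kHz.
7 kHz > fs/2 = 6.05 kHz, folds to fs − 7 kHz = 5.1 kHz.
36.1 kHz mod fs = 11.9 kHz.
11.9 kHz > fs/2 = 6.05 kHz, folds to fs − 11.9 kHz = 0.2 kHz.
Distinct values: {0.15 kHz, 0.2 kHz, 2.65 kHz, 3.45 kHz, 5.1 kHz} → 5.

5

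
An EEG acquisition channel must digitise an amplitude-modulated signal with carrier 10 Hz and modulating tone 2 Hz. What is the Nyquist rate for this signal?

24 Hz

AM sidebands sit at fc ± fm = 8 Hz and 12 Hz.
Highest-frequency component: 12 Hz.
Nyquist rate = 2 × 12 Hz = 24 Hz.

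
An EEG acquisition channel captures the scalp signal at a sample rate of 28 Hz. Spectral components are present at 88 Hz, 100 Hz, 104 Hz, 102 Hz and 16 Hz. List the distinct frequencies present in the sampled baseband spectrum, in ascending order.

fs/2 = 14 Hz.
88 Hz mod fs = 4 Hz.
4 Hz ≤ fs/2 = 14 Hz, appears at 4 Hz.
100 Hz mod fs = 16 Hz.
16 Hz > fs/2 = 14 Hz, folds to fs − 16 Hz = 12 Hz.
104 Hz mod fs = 20 Hz.
20 Hz > fs/2 = 14 Hz, folds to fs − 20 Hz = 8 Hz.
102 Hz mod fs = 18 Hz.
18 Hz > fs/2 = 14 Hz, folds to fs − 18 Hz = 10 Hz.
16 Hz > fs/2 = 14 Hz, folds to fs − 16 Hz = 12 Hz.
Distinct values: {4 Hz, 8 Hz, 10 Hz, 12 Hz}.

4 Hz, 8 Hz, 10 Hz, 12 Hz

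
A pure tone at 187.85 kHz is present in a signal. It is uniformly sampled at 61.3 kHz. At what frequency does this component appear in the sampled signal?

3.95 kHz

187.85 kHz mod fs = 3.95 kHz.
3.95 kHz ≤ fs/2 = 30.65 kHz, appears at 3.95 kHz.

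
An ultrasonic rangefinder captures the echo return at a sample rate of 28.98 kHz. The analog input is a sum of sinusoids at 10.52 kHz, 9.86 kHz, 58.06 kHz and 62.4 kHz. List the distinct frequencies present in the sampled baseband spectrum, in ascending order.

0.1 kHz, 4.44 kHz, 9.86 kHz, 10.52 kHz

fs/2 = 14.49 kHz.
10.52 kHz ≤ fs/2 = 14.49 kHz, passes unchanged.
9.86 kHz ≤ fs/2 = 14.49 kHz, passes unchanged.
58.06 kHz mod fs = 0.1 kHz.
0.1 kHz ≤ fs/2 = 14.49 kHz, appears at 0.1 kHz.
62.4 kHz mod fs = 4.44 kHz.
4.44 kHz ≤ fs/2 = 14.49 kHz, appears at 4.44 kHz.
Distinct values: {0.1 kHz, 4.44 kHz, 9.86 kHz, 10.52 kHz}.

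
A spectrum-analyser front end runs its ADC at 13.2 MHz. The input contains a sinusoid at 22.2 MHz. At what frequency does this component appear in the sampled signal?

4.2 MHz

22.2 MHz mod fs = 9 MHz.
9 MHz > fs/2 = 6.6 MHz, folds to fs − 9 MHz = 4.2 MHz.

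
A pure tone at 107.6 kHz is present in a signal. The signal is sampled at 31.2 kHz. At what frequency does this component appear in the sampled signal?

107.6 kHz mod fs = 14 kHz.
14 kHz ≤ fs/2 = 15.6 kHz, appears at 14 kHz.

14 kHz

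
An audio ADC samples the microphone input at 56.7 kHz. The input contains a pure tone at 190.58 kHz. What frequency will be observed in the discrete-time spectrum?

20.48 kHz

190.58 kHz mod fs = 20.48 kHz.
20.48 kHz ≤ fs/2 = 28.35 kHz, appears at 20.48 kHz.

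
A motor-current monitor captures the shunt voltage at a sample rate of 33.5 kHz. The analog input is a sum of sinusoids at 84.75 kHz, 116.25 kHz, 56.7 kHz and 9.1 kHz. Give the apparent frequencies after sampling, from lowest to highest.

9.1 kHz, 10.3 kHz, 15.75 kHz

fs/2 = 16.75 kHz.
84.75 kHz mod fs = 17.75 kHz.
17.75 kHz > fs/2 = 16.75 kHz, folds to fs − 17.75 kHz = 15.75 kHz.
116.25 kHz mod fs = 15.75 kHz.
15.75 kHz ≤ fs/2 = 16.75 kHz, appears at 15.75 kHz.
56.7 kHz mod fs = 23.2 kHz.
23.2 kHz > fs/2 = 16.75 kHz, folds to fs − 23.2 kHz = 10.3 kHz.
9.1 kHz ≤ fs/2 = 16.75 kHz, passes unchanged.
Distinct values: {9.1 kHz, 10.3 kHz, 15.75 kHz}.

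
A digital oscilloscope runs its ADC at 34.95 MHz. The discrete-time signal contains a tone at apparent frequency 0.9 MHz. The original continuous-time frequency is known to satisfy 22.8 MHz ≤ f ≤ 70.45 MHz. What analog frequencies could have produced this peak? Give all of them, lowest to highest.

Frequencies that alias to 0.9 MHz are k·fs ± 0.9 MHz for integer k ≥ 0.
k=0: 0.9 MHz.
k=1: 34.05 MHz, 35.85 MHz.
k=2: 69 MHz, 70.8 MHz.
k=3: 103.95 MHz, 105.75 MHz.
Within [22.8 MHz, 70.45 MHz]: 34.05 MHz, 35.85 MHz, 69 MHz.

34.05 MHz, 35.85 MHz, 69 MHz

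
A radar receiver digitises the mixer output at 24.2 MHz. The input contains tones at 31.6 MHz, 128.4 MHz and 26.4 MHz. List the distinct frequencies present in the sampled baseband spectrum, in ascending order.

fs/2 = 12.1 MHz.
31.6 MHz mod fs = 7.4 MHz.
7.4 MHz ≤ fs/2 = 12.1 MHz, appears at 7.4 MHz.
128.4 MHz mod fs = 7.4 MHz.
7.4 MHz ≤ fs/2 = 12.1 MHz, appears at 7.4 MHz.
26.4 MHz mod fs = 2.2 MHz.
2.2 MHz ≤ fs/2 = 12.1 MHz, appears at 2.2 MHz.
Distinct values: {2.2 MHz, 7.4 MHz}.

2.2 MHz, 7.4 MHz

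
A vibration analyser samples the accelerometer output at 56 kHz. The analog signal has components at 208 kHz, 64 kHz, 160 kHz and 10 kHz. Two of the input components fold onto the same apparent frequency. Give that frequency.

8 kHz

fs/2 = 28 kHz.
208 kHz mod fs = 40 kHz.
40 kHz > fs/2 = 28 kHz, folds to fs − 40 kHz = 16 kHz.
64 kHz mod fs = 8 kHz.
8 kHz ≤ fs/2 = 28 kHz, appears at 8 kHz.
160 kHz mod fs = 48 kHz.
48 kHz > fs/2 = 28 kHz, folds to fs − 48 kHz = 8 kHz.
10 kHz ≤ fs/2 = 28 kHz, passes unchanged.
64 kHz and 160 kHz both map to 8 kHz.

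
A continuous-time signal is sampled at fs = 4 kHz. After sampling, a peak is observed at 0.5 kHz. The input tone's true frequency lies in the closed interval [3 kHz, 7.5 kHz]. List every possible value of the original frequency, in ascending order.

Frequencies that alias to 0.5 kHz are k·fs ± 0.5 kHz for integer k ≥ 0.
k=0: 0.5 kHz.
k=1: 3.5 kHz, 4.5 kHz.
k=2: 7.5 kHz, 8.5 kHz.
k=3: 11.5 kHz, 12.5 kHz.
Within [3 kHz, 7.5 kHz]: 3.5 kHz, 4.5 kHz, 7.5 kHz.

3.5 kHz, 4.5 kHz, 7.5 kHz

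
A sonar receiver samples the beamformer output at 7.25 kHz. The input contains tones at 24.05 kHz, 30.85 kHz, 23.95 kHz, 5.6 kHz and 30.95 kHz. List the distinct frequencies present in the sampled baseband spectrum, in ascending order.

fs/2 = 3.625 kHz.
24.05 kHz mod fs = 2.3 kHz.
2.3 kHz ≤ fs/2 = 3.625 kHz, appears at 2.3 kHz.
30.85 kHz mod fs = 1.85 kHz.
1.85 kHz ≤ fs/2 = 3.625 kHz, appears at 1.85 kHz.
23.95 kHz mod fs = 2.2 kHz.
2.2 kHz ≤ fs/2 = 3.625 kHz, appears at 2.2 kHz.
5.6 kHz > fs/2 = 3.625 kHz, folds to fs − 5.6 kHz = 1.65 kHz.
30.95 kHz mod fs = 1.95 kHz.
1.95 kHz ≤ fs/2 = 3.625 kHz, appears at 1.95 kHz.
Distinct values: {1.65 kHz, 1.85 kHz, 1.95 kHz, 2.2 kHz, 2.3 kHz}.

1.65 kHz, 1.85 kHz, 1.95 kHz, 2.2 kHz, 2.3 kHz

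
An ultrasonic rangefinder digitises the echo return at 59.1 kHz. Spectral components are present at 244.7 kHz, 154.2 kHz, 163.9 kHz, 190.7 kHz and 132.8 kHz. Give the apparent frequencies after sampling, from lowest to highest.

8.3 kHz, 13.4 kHz, 14.6 kHz, 23.1 kHz

fs/2 = 29.55 kHz.
244.7 kHz mod fs = 8.3 kHz.
8.3 kHz ≤ fs/2 = 29.55 kHz, appears at 8.3 kHz.
154.2 kHz mod fs = 36 kHz.
36 kHz > fs/2 = 29.55 kHz, folds to fs − 36 kHz = 23.1 kHz.
163.9 kHz mod fs = 45.7 kHz.
45.7 kHz > fs/2 = 29.55 kHz, folds to fs − 45.7 kHz = 13.4 kHz.
190.7 kHz mod fs = 13.4 kHz.
13.4 kHz ≤ fs/2 = 29.55 kHz, appears at 13.4 kHz.
132.8 kHz mod fs = 14.6 kHz.
14.6 kHz ≤ fs/2 = 29.55 kHz, appears at 14.6 kHz.
Distinct values: {8.3 kHz, 13.4 kHz, 14.6 kHz, 23.1 kHz}.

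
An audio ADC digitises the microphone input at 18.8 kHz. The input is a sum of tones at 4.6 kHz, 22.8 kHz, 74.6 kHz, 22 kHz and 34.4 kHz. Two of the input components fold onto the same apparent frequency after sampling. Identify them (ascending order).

22 kHz, 34.4 kHz

fs/2 = 9.4 kHz.
4.6 kHz ≤ fs/2 = 9.4 kHz, passes unchanged.
22.8 kHz mod fs = 4 kHz.
4 kHz ≤ fs/2 = 9.4 kHz, appears at 4 kHz.
74.6 kHz mod fs = 18.2 kHz.
18.2 kHz > fs/2 = 9.4 kHz, folds to fs − 18.2 kHz = 0.6 kHz.
22 kHz mod fs = 3.2 kHz.
3.2 kHz ≤ fs/2 = 9.4 kHz, appears at 3.2 kHz.
34.4 kHz mod fs = 15.6 kHz.
15.6 kHz > fs/2 = 9.4 kHz, folds to fs − 15.6 kHz = 3.2 kHz.
22 kHz and 34.4 kHz both map to 3.2 kHz.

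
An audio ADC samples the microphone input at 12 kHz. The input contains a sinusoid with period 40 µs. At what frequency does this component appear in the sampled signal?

T = 40 µs → f = 1/T = 25 kHz.
25 kHz mod fs = 1 kHz.
1 kHz ≤ fs/2 = 6 kHz, appears at 1 kHz.

1 kHz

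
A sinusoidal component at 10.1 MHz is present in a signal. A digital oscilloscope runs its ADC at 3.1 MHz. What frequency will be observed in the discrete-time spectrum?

10.1 MHz mod fs = 0.8 MHz.
0.8 MHz ≤ fs/2 = 1.55 MHz, appears at 0.8 MHz.

0.8 MHz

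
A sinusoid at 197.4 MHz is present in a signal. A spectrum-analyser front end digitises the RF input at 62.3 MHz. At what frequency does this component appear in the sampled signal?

197.4 MHz mod fs = 10.5 MHz.
10.5 MHz ≤ fs/2 = 31.15 MHz, appears at 10.5 MHz.

10.5 MHz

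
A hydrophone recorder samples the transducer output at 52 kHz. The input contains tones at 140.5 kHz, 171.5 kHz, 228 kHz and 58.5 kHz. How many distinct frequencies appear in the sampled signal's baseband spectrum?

fs/2 = 26 kHz.
140.5 kHz mod fs = 36.5 kHz.
36.5 kHz > fs/2 = 26 kHz, folds to fs − 36.5 kHz = 15.5 kHz.
171.5 kHz mod fs = 15.5 kHz.
15.5 kHz ≤ fs/2 = 26 kHz, appears at 15.5 kHz.
228 kHz mod fs = 20 kHz.
20 kHz ≤ fs/2 = 26 kHz, appears at 20 kHz.
58.5 kHz mod fs = 6.5 kHz.
6.5 kHz ≤ fs/2 = 26 kHz, appears at 6.5 kHz.
Distinct values: {6.5 kHz, 15.5 kHz, 20 kHz} → 3.

3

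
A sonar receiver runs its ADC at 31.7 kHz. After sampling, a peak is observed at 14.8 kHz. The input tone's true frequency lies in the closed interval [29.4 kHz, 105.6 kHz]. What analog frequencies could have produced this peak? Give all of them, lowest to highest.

46.5 kHz, 48.6 kHz, 78.2 kHz, 80.3 kHz

Frequencies that alias to 14.8 kHz are k·fs ± 14.8 kHz for integer k ≥ 0.
k=0: 14.8 kHz.
k=1: 16.9 kHz, 46.5 kHz.
k=2: 48.6 kHz, 78.2 kHz.
k=3: 80.3 kHz, 109.9 kHz.
k=4: 112 kHz, 141.6 kHz.
Within [29.4 kHz, 105.6 kHz]: 46.5 kHz, 48.6 kHz, 78.2 kHz, 80.3 kHz.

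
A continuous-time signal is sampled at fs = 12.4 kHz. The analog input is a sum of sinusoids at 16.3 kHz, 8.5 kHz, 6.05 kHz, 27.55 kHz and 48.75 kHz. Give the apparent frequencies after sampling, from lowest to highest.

0.85 kHz, 2.75 kHz, 3.9 kHz, 6.05 kHz

fs/2 = 6.2 kHz.
16.3 kHz mod fs = 3.9 kHz.
3.9 kHz ≤ fs/2 = 6.2 kHz, appears at 3.9 kHz.
8.5 kHz > fs/2 = 6.2 kHz, folds to fs − 8.5 kHz = 3.9 kHz.
6.05 kHz ≤ fs/2 = 6.2 kHz, passes unchanged.
27.55 kHz mod fs = 2.75 kHz.
2.75 kHz ≤ fs/2 = 6.2 kHz, appears at 2.75 kHz.
48.75 kHz mod fs = 11.55 kHz.
11.55 kHz > fs/2 = 6.2 kHz, folds to fs − 11.55 kHz = 0.85 kHz.
Distinct values: {0.85 kHz, 2.75 kHz, 3.9 kHz, 6.05 kHz}.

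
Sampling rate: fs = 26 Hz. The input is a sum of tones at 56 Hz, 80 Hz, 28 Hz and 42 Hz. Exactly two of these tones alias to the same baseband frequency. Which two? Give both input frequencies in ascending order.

28 Hz, 80 Hz

fs/2 = 13 Hz.
56 Hz mod fs = 4 Hz.
4 Hz ≤ fs/2 = 13 Hz, appears at 4 Hz.
80 Hz mod fs = 2 Hz.
2 Hz ≤ fs/2 = 13 Hz, appears at 2 Hz.
28 Hz mod fs = 2 Hz.
2 Hz ≤ fs/2 = 13 Hz, appears at 2 Hz.
42 Hz mod fs = 16 Hz.
16 Hz > fs/2 = 13 Hz, folds to fs − 16 Hz = 10 Hz.
28 Hz and 80 Hz both map to 2 Hz.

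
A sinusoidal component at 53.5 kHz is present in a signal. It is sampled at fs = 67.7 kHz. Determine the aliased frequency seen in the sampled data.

53.5 kHz > fs/2 = 33.85 kHz, folds to fs − 53.5 kHz = 14.2 kHz.

14.2 kHz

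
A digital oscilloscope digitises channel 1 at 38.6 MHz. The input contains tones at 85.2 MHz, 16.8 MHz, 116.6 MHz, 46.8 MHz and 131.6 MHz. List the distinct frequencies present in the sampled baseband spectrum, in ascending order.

fs/2 = 19.3 MHz.
85.2 MHz mod fs = 8 MHz.
8 MHz ≤ fs/2 = 19.3 MHz, appears at 8 MHz.
16.8 MHz ≤ fs/2 = 19.3 MHz, passes unchanged.
116.6 MHz mod fs = 0.8 MHz.
0.8 MHz ≤ fs/2 = 19.3 MHz, appears at 0.8 MHz.
46.8 MHz mod fs = 8.2 MHz.
8.2 MHz ≤ fs/2 = 19.3 MHz, appears at 8.2 MHz.
131.6 MHz mod fs = 15.8 MHz.
15.8 MHz ≤ fs/2 = 19.3 MHz, appears at 15.8 MHz.
Distinct values: {0.8 MHz, 8 MHz, 8.2 MHz, 15.8 MHz, 16.8 MHz}.

0.8 MHz, 8 MHz, 8.2 MHz, 15.8 MHz, 16.8 MHz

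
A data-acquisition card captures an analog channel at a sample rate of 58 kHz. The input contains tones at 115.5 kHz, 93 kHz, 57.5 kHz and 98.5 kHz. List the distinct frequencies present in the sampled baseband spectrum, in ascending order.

0.5 kHz, 17.5 kHz, 23 kHz

fs/2 = 29 kHz.
115.5 kHz mod fs = 57.5 kHz.
57.5 kHz > fs/2 = 29 kHz, folds to fs − 57.5 kHz = 0.5 kHz.
93 kHz mod fs = 35 kHz.
35 kHz > fs/2 = 29 kHz, folds to fs − 35 kHz = 23 kHz.
57.5 kHz > fs/2 = 29 kHz, folds to fs − 57.5 kHz = 0.5 kHz.
98.5 kHz mod fs = 40.5 kHz.
40.5 kHz > fs/2 = 29 kHz, folds to fs − 40.5 kHz = 17.5 kHz.
Distinct values: {0.5 kHz, 17.5 kHz, 23 kHz}.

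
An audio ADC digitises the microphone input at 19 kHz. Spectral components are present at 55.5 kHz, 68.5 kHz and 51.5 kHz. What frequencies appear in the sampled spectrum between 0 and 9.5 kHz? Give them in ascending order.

fs/2 = 9.5 kHz.
55.5 kHz mod fs = 17.5 kHz.
17.5 kHz > fs/2 = 9.5 kHz, folds to fs − 17.5 kHz = 1.5 kHz.
68.5 kHz mod fs = 11.5 kHz.
11.5 kHz > fs/2 = 9.5 kHz, folds to fs − 11.5 kHz = 7.5 kHz.
51.5 kHz mod fs = 13.5 kHz.
13.5 kHz > fs/2 = 9.5 kHz, folds to fs − 13.5 kHz = 5.5 kHz.
Distinct values: {1.5 kHz, 5.5 kHz, 7.5 kHz}.

1.5 kHz, 5.5 kHz, 7.5 kHz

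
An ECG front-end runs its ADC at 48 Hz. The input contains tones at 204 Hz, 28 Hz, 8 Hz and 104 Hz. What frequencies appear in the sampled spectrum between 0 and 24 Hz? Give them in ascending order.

fs/2 = 24 Hz.
204 Hz mod fs = 12 Hz.
12 Hz ≤ fs/2 = 24 Hz, appears at 12 Hz.
28 Hz > fs/2 = 24 Hz, folds to fs − 28 Hz = 20 Hz.
8 Hz ≤ fs/2 = 24 Hz, passes unchanged.
104 Hz mod fs = 8 Hz.
8 Hz ≤ fs/2 = 24 Hz, appears at 8 Hz.
Distinct values: {8 Hz, 12 Hz, 20 Hz}.

8 Hz, 12 Hz, 20 Hz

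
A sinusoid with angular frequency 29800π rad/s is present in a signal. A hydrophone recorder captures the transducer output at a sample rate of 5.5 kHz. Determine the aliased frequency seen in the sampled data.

ω = 29800π rad/s → f = ω/(2π) = 14900 Hz = 14.9 kHz.
14.9 kHz mod fs = 3.9 kHz.
3.9 kHz > fs/2 = 2.75 kHz, folds to fs − 3.9 kHz = 1.6 kHz.

1.6 kHz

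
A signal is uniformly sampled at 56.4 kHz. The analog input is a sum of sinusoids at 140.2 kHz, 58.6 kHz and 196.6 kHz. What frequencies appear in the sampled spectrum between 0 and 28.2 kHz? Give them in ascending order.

fs/2 = 28.2 kHz.
140.2 kHz mod fs = 27.4 kHz.
27.4 kHz ≤ fs/2 = 28.2 kHz, appears at 27.4 kHz.
58.6 kHz mod fs = 2.2 kHz.
2.2 kHz ≤ fs/2 = 28.2 kHz, appears at 2.2 kHz.
196.6 kHz mod fs = 27.4 kHz.
27.4 kHz ≤ fs/2 = 28.2 kHz, appears at 27.4 kHz.
Distinct values: {2.2 kHz, 27.4 kHz}.

2.2 kHz, 27.4 kHz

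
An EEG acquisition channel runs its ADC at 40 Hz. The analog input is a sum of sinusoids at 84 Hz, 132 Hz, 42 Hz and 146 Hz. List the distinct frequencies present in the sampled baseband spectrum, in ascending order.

fs/2 = 20 Hz.
84 Hz mod fs = 4 Hz.
4 Hz ≤ fs/2 = 20 Hz, appears at 4 Hz.
132 Hz mod fs = 12 Hz.
12 Hz ≤ fs/2 = 20 Hz, appears at 12 Hz.
42 Hz mod fs = 2 Hz.
2 Hz ≤ fs/2 = 20 Hz, appears at 2 Hz.
146 Hz mod fs = 26 Hz.
26 Hz > fs/2 = 20 Hz, folds to fs − 26 Hz = 14 Hz.
Distinct values: {2 Hz, 4 Hz, 12 Hz, 14 Hz}.

2 Hz, 4 Hz, 12 Hz, 14 Hz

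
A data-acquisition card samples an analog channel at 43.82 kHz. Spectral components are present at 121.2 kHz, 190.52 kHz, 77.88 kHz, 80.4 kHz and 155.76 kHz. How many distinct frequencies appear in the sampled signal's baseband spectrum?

5

fs/2 = 21.91 kHz.
121.2 kHz mod fs = 33.56 kHz.
33.56 kHz > fs/2 = 21.91 kHz, folds to fs − 33.56 kHz = 10.26 kHz.
190.52 kHz mod fs = 15.24 kHz.
15.24 kHz ≤ fs/2 = 21.91 kHz, appears at 15.24 kHz.
77.88 kHz mod fs = 34.06 kHz.
34.06 kHz > fs/2 = 21.91 kHz, folds to fs − 34.06 kHz = 9.76 kHz.
80.4 kHz mod fs = 36.58 kHz.
36.58 kHz > fs/2 = 21.91 kHz, folds to fs − 36.58 kHz = 7.24 kHz.
155.76 kHz mod fs = 24.3 kHz.
24.3 kHz > fs/2 = 21.91 kHz, folds to fs − 24.3 kHz = 19.52 kHz.
Distinct values: {7.24 kHz, 9.76 kHz, 10.26 kHz, 15.24 kHz, 19.52 kHz} → 5.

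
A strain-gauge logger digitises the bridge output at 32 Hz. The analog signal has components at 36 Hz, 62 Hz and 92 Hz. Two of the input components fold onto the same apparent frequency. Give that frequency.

fs/2 = 16 Hz.
36 Hz mod fs = 4 Hz.
4 Hz ≤ fs/2 = 16 Hz, appears at 4 Hz.
62 Hz mod fs = 30 Hz.
30 Hz > fs/2 = 16 Hz, folds to fs − 30 Hz = 2 Hz.
92 Hz mod fs = 28 Hz.
28 Hz > fs/2 = 16 Hz, folds to fs − 28 Hz = 4 Hz.
36 Hz and 92 Hz both map to 4 Hz.

4 Hz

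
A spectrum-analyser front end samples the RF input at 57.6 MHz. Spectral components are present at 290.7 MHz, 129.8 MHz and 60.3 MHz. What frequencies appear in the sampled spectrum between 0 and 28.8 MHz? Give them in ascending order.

fs/2 = 28.8 MHz.
290.7 MHz mod fs = 2.7 MHz.
2.7 MHz ≤ fs/2 = 28.8 MHz, appears at 2.7 MHz.
129.8 MHz mod fs = 14.6 MHz.
14.6 MHz ≤ fs/2 = 28.8 MHz, appears at 14.6 MHz.
60.3 MHz mod fs = 2.7 MHz.
2.7 MHz ≤ fs/2 = 28.8 MHz, appears at 2.7 MHz.
Distinct values: {2.7 MHz, 14.6 MHz}.

2.7 MHz, 14.6 MHz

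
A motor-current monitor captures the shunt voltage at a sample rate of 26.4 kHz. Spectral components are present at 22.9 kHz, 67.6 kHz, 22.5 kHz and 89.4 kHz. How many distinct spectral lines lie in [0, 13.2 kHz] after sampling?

fs/2 = 13.2 kHz.
22.9 kHz > fs/2 = 13.2 kHz, folds to fs − 22.9 kHz = 3.5 kHz.
67.6 kHz mod fs = 14.8 kHz.
14.8 kHz > fs/2 = 13.2 kHz, folds to fs − 14.8 kHz = 11.6 kHz.
22.5 kHz > fs/2 = 13.2 kHz, folds to fs − 22.5 kHz = 3.9 kHz.
89.4 kHz mod fs = 10.2 kHz.
10.2 kHz ≤ fs/2 = 13.2 kHz, appears at 10.2 kHz.
Distinct values: {3.5 kHz, 3.9 kHz, 10.2 kHz, 11.6 kHz} → 4.

4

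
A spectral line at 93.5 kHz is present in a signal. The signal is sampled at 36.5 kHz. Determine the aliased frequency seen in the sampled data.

93.5 kHz mod fs = 20.5 kHz.
20.5 kHz > fs/2 = 18.25 kHz, folds to fs − 20.5 kHz = 16 kHz.

16 kHz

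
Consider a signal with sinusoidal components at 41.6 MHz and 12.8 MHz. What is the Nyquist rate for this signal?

Highest-frequency component: 41.6 MHz.
Nyquist rate = 2 × 41.6 MHz = 83.2 MHz.

83.2 MHz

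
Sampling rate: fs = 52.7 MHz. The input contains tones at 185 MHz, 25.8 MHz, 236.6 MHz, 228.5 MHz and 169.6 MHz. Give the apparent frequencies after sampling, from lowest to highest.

fs/2 = 26.35 MHz.
185 MHz mod fs = 26.9 MHz.
26.9 MHz > fs/2 = 26.35 MHz, folds to fs − 26.9 MHz = 25.8 MHz.
25.8 MHz ≤ fs/2 = 26.35 MHz, passes unchanged.
236.6 MHz mod fs = 25.8 MHz.
25.8 MHz ≤ fs/2 = 26.35 MHz, appears at 25.8 MHz.
228.5 MHz mod fs = 17.7 MHz.
17.7 MHz ≤ fs/2 = 26.35 MHz, appears at 17.7 MHz.
169.6 MHz mod fs = 11.5 MHz.
11.5 MHz ≤ fs/2 = 26.35 MHz, appears at 11.5 MHz.
Distinct values: {11.5 MHz, 17.7 MHz, 25.8 MHz}.

11.5 MHz, 17.7 MHz, 25.8 MHz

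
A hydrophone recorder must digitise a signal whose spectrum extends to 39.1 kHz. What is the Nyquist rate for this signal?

78.2 kHz

Nyquist rate = 2 × 39.1 kHz = 78.2 kHz.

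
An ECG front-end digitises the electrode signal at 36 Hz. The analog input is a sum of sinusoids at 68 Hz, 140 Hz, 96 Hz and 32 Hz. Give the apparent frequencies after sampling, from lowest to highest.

fs/2 = 18 Hz.
68 Hz mod fs = 32 Hz.
32 Hz > fs/2 = 18 Hz, folds to fs − 32 Hz = 4 Hz.
140 Hz mod fs = 32 Hz.
32 Hz > fs/2 = 18 Hz, folds to fs − 32 Hz = 4 Hz.
96 Hz mod fs = 24 Hz.
24 Hz > fs/2 = 18 Hz, folds to fs − 24 Hz = 12 Hz.
32 Hz > fs/2 = 18 Hz, folds to fs − 32 Hz = 4 Hz.
Distinct values: {4 Hz, 12 Hz}.

4 Hz, 12 Hz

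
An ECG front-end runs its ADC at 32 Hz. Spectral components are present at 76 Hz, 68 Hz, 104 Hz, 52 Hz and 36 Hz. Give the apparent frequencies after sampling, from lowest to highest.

4 Hz, 8 Hz, 12 Hz

fs/2 = 16 Hz.
76 Hz mod fs = 12 Hz.
12 Hz ≤ fs/2 = 16 Hz, appears at 12 Hz.
68 Hz mod fs = 4 Hz.
4 Hz ≤ fs/2 = 16 Hz, appears at 4 Hz.
104 Hz mod fs = 8 Hz.
8 Hz ≤ fs/2 = 16 Hz, appears at 8 Hz.
52 Hz mod fs = 20 Hz.
20 Hz > fs/2 = 16 Hz, folds to fs − 20 Hz = 12 Hz.
36 Hz mod fs = 4 Hz.
4 Hz ≤ fs/2 = 16 Hz, appears at 4 Hz.
Distinct values: {4 Hz, 8 Hz, 12 Hz}.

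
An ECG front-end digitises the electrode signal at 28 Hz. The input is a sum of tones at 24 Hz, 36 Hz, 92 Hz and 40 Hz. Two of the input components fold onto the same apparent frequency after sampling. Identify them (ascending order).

36 Hz, 92 Hz

fs/2 = 14 Hz.
24 Hz > fs/2 = 14 Hz, folds to fs − 24 Hz = 4 Hz.
36 Hz mod fs = 8 Hz.
8 Hz ≤ fs/2 = 14 Hz, appears at 8 Hz.
92 Hz mod fs = 8 Hz.
8 Hz ≤ fs/2 = 14 Hz, appears at 8 Hz.
40 Hz mod fs = 12 Hz.
12 Hz ≤ fs/2 = 14 Hz, appears at 12 Hz.
36 Hz and 92 Hz both map to 8 Hz.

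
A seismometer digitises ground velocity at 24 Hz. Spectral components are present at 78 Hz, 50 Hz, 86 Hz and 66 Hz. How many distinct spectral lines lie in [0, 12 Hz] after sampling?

3

fs/2 = 12 Hz.
78 Hz mod fs = 6 Hz.
6 Hz ≤ fs/2 = 12 Hz, appears at 6 Hz.
50 Hz mod fs = 2 Hz.
2 Hz ≤ fs/2 = 12 Hz, appears at 2 Hz.
86 Hz mod fs = 14 Hz.
14 Hz > fs/2 = 12 Hz, folds to fs − 14 Hz = 10 Hz.
66 Hz mod fs = 18 Hz.
18 Hz > fs/2 = 12 Hz, folds to fs − 18 Hz = 6 Hz.
Distinct values: {2 Hz, 6 Hz, 10 Hz} → 3.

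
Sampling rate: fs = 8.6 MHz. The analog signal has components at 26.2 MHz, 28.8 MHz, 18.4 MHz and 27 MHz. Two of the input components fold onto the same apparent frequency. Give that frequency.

fs/2 = 4.3 MHz.
26.2 MHz mod fs = 0.4 MHz.
0.4 MHz ≤ fs/2 = 4.3 MHz, appears at 0.4 MHz.
28.8 MHz mod fs = 3 MHz.
3 MHz ≤ fs/2 = 4.3 MHz, appears at 3 MHz.
18.4 MHz mod fs = 1.2 MHz.
1.2 MHz ≤ fs/2 = 4.3 MHz, appears at 1.2 MHz.
27 MHz mod fs = 1.2 MHz.
1.2 MHz ≤ fs/2 = 4.3 MHz, appears at 1.2 MHz.
18.4 MHz and 27 MHz both map to 1.2 MHz.

1.2 MHz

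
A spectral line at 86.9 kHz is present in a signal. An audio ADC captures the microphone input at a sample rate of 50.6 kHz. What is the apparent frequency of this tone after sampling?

86.9 kHz mod fs = 36.3 kHz.
36.3 kHz > fs/2 = 25.3 kHz, folds to fs − 36.3 kHz = 14.3 kHz.

14.3 kHz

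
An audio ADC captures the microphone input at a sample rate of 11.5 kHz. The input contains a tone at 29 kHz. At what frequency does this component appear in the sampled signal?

5.5 kHz

29 kHz mod fs = 6 kHz.
6 kHz > fs/2 = 5.75 kHz, folds to fs − 6 kHz = 5.5 kHz.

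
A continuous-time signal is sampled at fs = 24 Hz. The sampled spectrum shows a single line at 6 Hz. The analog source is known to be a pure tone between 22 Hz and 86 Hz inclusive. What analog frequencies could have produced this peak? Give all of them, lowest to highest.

Frequencies that alias to 6 Hz are k·fs ± 6 Hz for integer k ≥ 0.
k=0: 6 Hz.
k=1: 18 Hz, 30 Hz.
k=2: 42 Hz, 54 Hz.
k=3: 66 Hz, 78 Hz.
k=4: 90 Hz, 102 Hz.
Within [22 Hz, 86 Hz]: 30 Hz, 42 Hz, 54 Hz, 66 Hz, 78 Hz.

30 Hz, 42 Hz, 54 Hz, 66 Hz, 78 Hz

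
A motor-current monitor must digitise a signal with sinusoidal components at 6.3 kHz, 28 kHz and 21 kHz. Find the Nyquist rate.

Highest-frequency component: 28 kHz.
Nyquist rate = 2 × 28 kHz = 56 kHz.

56 kHz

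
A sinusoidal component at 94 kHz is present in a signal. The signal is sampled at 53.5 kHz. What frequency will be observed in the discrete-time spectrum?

94 kHz mod fs = 40.5 kHz.
40.5 kHz > fs/2 = 26.75 kHz, folds to fs − 40.5 kHz = 13 kHz.

13 kHz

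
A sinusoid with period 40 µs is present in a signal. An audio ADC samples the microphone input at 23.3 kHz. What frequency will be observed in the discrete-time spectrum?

T = 40 µs → f = 1/T = 25 kHz.
25 kHz mod fs = 1.7 kHz.
1.7 kHz ≤ fs/2 = 11.65 kHz, appears at 1.7 kHz.

1.7 kHz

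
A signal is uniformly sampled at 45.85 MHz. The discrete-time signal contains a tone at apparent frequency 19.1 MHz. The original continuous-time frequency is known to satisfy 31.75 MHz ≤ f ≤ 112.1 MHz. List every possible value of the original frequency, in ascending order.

Frequencies that alias to 19.1 MHz are k·fs ± 19.1 MHz for integer k ≥ 0.
k=0: 19.1 MHz.
k=1: 26.75 MHz, 64.95 MHz.
k=2: 72.6 MHz, 110.8 MHz.
k=3: 118.45 MHz, 156.65 MHz.
Within [31.75 MHz, 112.1 MHz]: 64.95 MHz, 72.6 MHz, 110.8 MHz.

64.95 MHz, 72.6 MHz, 110.8 MHz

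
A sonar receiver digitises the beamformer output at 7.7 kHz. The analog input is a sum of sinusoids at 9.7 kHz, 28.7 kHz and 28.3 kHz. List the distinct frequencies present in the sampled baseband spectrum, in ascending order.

2 kHz, 2.1 kHz, 2.5 kHz

fs/2 = 3.85 kHz.
9.7 kHz mod fs = 2 kHz.
2 kHz ≤ fs/2 = 3.85 kHz, appears at 2 kHz.
28.7 kHz mod fs = 5.6 kHz.
5.6 kHz > fs/2 = 3.85 kHz, folds to fs − 5.6 kHz = 2.1 kHz.
28.3 kHz mod fs = 5.2 kHz.
5.2 kHz > fs/2 = 3.85 kHz, folds to fs − 5.2 kHz = 2.5 kHz.
Distinct values: {2 kHz, 2.1 kHz, 2.5 kHz}.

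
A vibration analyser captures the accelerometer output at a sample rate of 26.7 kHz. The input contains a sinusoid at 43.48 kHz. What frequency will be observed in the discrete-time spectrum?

9.92 kHz

43.48 kHz mod fs = 16.78 kHz.
16.78 kHz > fs/2 = 13.35 kHz, folds to fs − 16.78 kHz = 9.92 kHz.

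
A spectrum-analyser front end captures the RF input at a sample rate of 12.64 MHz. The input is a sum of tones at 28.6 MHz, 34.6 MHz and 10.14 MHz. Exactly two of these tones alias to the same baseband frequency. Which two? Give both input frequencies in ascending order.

28.6 MHz, 34.6 MHz

fs/2 = 6.32 MHz.
28.6 MHz mod fs = 3.32 MHz.
3.32 MHz ≤ fs/2 = 6.32 MHz, appears at 3.32 MHz.
34.6 MHz mod fs = 9.32 MHz.
9.32 MHz > fs/2 = 6.32 MHz, folds to fs − 9.32 MHz = 3.32 MHz.
10.14 MHz > fs/2 = 6.32 MHz, folds to fs − 10.14 MHz = 2.5 MHz.
28.6 MHz and 34.6 MHz both map to 3.32 MHz.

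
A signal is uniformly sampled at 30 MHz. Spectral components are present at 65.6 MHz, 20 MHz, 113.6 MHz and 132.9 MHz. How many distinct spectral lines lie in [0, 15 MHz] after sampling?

4

fs/2 = 15 MHz.
65.6 MHz mod fs = 5.6 MHz.
5.6 MHz ≤ fs/2 = 15 MHz, appears at 5.6 MHz.
20 MHz > fs/2 = 15 MHz, folds to fs − 20 MHz = 10 MHz.
113.6 MHz mod fs = 23.6 MHz.
23.6 MHz > fs/2 = 15 MHz, folds to fs − 23.6 MHz = 6.4 MHz.
132.9 MHz mod fs = 12.9 MHz.
12.9 MHz ≤ fs/2 = 15 MHz, appears at 12.9 MHz.
Distinct values: {5.6 MHz, 6.4 MHz, 10 MHz, 12.9 MHz} → 4.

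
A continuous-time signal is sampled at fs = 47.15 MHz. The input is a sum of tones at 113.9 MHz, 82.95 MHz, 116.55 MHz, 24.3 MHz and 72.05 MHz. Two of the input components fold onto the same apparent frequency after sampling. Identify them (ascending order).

fs/2 = 23.575 MHz.
113.9 MHz mod fs = 19.6 MHz.
19.6 MHz ≤ fs/2 = 23.575 MHz, appears at 19.6 MHz.
82.95 MHz mod fs = 35.8 MHz.
35.8 MHz > fs/2 = 23.575 MHz, folds to fs − 35.8 MHz = 11.35 MHz.
116.55 MHz mod fs = 22.25 MHz.
22.25 MHz ≤ fs/2 = 23.575 MHz, appears at 22.25 MHz.
24.3 MHz > fs/2 = 23.575 MHz, folds to fs − 24.3 MHz = 22.85 MHz.
72.05 MHz mod fs = 24.9 MHz.
24.9 MHz > fs/2 = 23.575 MHz, folds to fs − 24.9 MHz = 22.25 MHz.
72.05 MHz and 116.55 MHz both map to 22.25 MHz.

72.05 MHz, 116.55 MHz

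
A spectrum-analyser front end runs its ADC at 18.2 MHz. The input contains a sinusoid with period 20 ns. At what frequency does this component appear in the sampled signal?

4.6 MHz

T = 20 ns → f = 1/T = 50 MHz.
50 MHz mod fs = 13.6 MHz.
13.6 MHz > fs/2 = 9.1 MHz, folds to fs − 13.6 MHz = 4.6 MHz.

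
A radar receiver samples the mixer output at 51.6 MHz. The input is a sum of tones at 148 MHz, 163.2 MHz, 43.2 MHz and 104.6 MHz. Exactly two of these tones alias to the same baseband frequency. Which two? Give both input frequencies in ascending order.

fs/2 = 25.8 MHz.
148 MHz mod fs = 44.8 MHz.
44.8 MHz > fs/2 = 25.8 MHz, folds to fs − 44.8 MHz = 6.8 MHz.
163.2 MHz mod fs = 8.4 MHz.
8.4 MHz ≤ fs/2 = 25.8 MHz, appears at 8.4 MHz.
43.2 MHz > fs/2 = 25.8 MHz, folds to fs − 43.2 MHz = 8.4 MHz.
104.6 MHz mod fs = 1.4 MHz.
1.4 MHz ≤ fs/2 = 25.8 MHz, appears at 1.4 MHz.
43.2 MHz and 163.2 MHz both map to 8.4 MHz.

43.2 MHz, 163.2 MHz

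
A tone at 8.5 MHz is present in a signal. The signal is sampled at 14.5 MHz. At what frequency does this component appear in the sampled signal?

6 MHz

8.5 MHz > fs/2 = 7.25 MHz, folds to fs − 8.5 MHz = 6 MHz.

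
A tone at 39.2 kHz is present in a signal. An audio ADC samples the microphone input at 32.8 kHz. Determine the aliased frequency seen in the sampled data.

39.2 kHz mod fs = 6.4 kHz.
6.4 kHz ≤ fs/2 = 16.4 kHz, appears at 6.4 kHz.

6.4 kHz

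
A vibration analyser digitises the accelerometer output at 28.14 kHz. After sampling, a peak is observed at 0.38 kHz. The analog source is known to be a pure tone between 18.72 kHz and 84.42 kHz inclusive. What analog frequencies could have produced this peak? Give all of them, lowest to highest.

27.76 kHz, 28.52 kHz, 55.9 kHz, 56.66 kHz, 84.04 kHz

Frequencies that alias to 0.38 kHz are k·fs ± 0.38 kHz for integer k ≥ 0.
k=0: 0.38 kHz.
k=1: 27.76 kHz, 28.52 kHz.
k=2: 55.9 kHz, 56.66 kHz.
k=3: 84.04 kHz, 84.8 kHz.
k=4: 112.18 kHz, 112.94 kHz.
Within [18.72 kHz, 84.42 kHz]: 27.76 kHz, 28.52 kHz, 55.9 kHz, 56.66 kHz, 84.04 kHz.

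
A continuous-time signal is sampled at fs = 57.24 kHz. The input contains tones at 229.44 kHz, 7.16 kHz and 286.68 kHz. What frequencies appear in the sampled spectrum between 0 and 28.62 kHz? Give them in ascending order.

0.48 kHz, 7.16 kHz

fs/2 = 28.62 kHz.
229.44 kHz mod fs = 0.48 kHz.
0.48 kHz ≤ fs/2 = 28.62 kHz, appears at 0.48 kHz.
7.16 kHz ≤ fs/2 = 28.62 kHz, passes unchanged.
286.68 kHz mod fs = 0.48 kHz.
0.48 kHz ≤ fs/2 = 28.62 kHz, appears at 0.48 kHz.
Distinct values: {0.48 kHz, 7.16 kHz}.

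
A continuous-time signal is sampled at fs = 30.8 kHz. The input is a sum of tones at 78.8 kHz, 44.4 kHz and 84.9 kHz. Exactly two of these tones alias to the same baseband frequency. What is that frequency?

fs/2 = 15.4 kHz.
78.8 kHz mod fs = 17.2 kHz.
17.2 kHz > fs/2 = 15.4 kHz, folds to fs − 17.2 kHz = 13.6 kHz.
44.4 kHz mod fs = 13.6 kHz.
13.6 kHz ≤ fs/2 = 15.4 kHz, appears at 13.6 kHz.
84.9 kHz mod fs = 23.3 kHz.
23.3 kHz > fs/2 = 15.4 kHz, folds to fs − 23.3 kHz = 7.5 kHz.
44.4 kHz and 78.8 kHz both map to 13.6 kHz.

13.6 kHz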